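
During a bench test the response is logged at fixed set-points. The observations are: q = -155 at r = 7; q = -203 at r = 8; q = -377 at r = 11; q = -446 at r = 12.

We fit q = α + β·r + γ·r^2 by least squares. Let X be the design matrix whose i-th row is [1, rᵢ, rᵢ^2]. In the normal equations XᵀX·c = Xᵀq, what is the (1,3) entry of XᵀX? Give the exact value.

Row 1 ↔ basis 1, column 3 ↔ basis r^2, so (XᵀX)_{1,3} = Σᵢ r^2 = (1)·(49) + (1)·(64) + (1)·(121) + (1)·(144) = 378.

378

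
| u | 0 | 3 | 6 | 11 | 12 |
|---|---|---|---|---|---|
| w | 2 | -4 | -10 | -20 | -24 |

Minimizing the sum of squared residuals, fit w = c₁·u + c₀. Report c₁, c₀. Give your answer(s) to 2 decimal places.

c₁ = -2.11, c₀ = 2.28

With design matrix A, AᵀA = [[310, 32]; [32, 5]] and Aᵀw = [-580, -56]ᵀ.
det = 310·5 − 32² = 526.
c₁ = ((-580)·5 − 32·(-56))/526 = -554/263; c₀ = (310·(-56) − 32·(-580))/526 = 600/263.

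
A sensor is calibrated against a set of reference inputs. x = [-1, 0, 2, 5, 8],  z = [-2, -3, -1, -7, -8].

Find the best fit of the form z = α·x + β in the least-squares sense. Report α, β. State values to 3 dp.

α = -0.734, β = -2.146

The normal system AᵀA·[α, β]ᵀ = Aᵀz is [[94, 14]; [14, 5]]·[α, β]ᵀ = [-99, -21]ᵀ.
Eliminating β: 5·(row 1) − 14·(row 2) gives 274·α = 5·(-99) − 14·(-21) = -201, so α = -201/274.
Then β = ((-21) − 14·(-201/274))/5 = -294/137.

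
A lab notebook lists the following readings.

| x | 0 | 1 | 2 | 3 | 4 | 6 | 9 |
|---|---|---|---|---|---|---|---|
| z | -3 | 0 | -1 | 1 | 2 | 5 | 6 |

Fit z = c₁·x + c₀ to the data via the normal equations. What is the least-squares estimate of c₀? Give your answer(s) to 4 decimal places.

c₀ = -2.1163

From the data, Σx·x = 147, Σx = 25, Σ1 = 7.
And Σx·z = 93, Σz = 10.
So AᵀA·[c₁, c₀]ᵀ = Aᵀz: [[147, 25]; [25, 7]]·[c₁, c₀]ᵀ = [93, 10]ᵀ.
det = 147·7 − 25² = 404.
c₁ = (93·7 − 25·10)/404 = 401/404; c₀ = (147·10 − 25·93)/404 = -855/404.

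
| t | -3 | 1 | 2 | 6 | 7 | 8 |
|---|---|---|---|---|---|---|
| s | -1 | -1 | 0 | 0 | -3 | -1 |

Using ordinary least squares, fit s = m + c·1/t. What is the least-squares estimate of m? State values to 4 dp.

m = -1.1019

Compute the Gram sums: Σ1 = 6, Σ1/t = 269/168, Σ1/t·1/t = 40217/28224.
And Σs = -6, Σ1/t·s = -205/168.
So XᵀX·[m, c]ᵀ = Xᵀs: [[6, 269/168]; [269/168, 40217/28224]]·[m, c]ᵀ = [-6, -205/168]ᵀ.
Eliminating c: (40217/28224)·(row 1) − (269/168)·(row 2) gives (168941/28224)·m = (40217/28224)·(-6) − (269/168)·(-205/168) = -186157/28224, so m = -186157/168941.
Then c = ((-205/168) − (269/168)·(-186157/168941))/(40217/28224) = 64512/168941.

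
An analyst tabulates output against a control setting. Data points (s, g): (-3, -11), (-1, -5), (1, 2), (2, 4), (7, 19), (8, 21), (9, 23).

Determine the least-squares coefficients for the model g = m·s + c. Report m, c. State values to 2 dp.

Forming XᵀX = [[209, 23]; [23, 7]] and Xᵀg = [556, 53]ᵀ gives XᵀX·[m, c]ᵀ = Xᵀg.
Eliminating c: 7·(row 1) − 23·(row 2) gives 934·m = 7·556 − 23·53 = 2673, so m = 2673/934.
Then c = (53 − 23·(2673/934))/7 = -1711/934.

m = 2.86, c = -1.83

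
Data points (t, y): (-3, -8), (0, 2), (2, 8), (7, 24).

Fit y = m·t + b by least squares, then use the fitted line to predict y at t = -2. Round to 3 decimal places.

ŷ = -4.660

XᵀX·[m, b]ᵀ = Xᵀy reads: 62·m + 6·b = 208;  6·m + 4·b = 26.
(Σt·t = 62, Σt = 6, Σ1 = 4, Σt·y = 208, Σy = 26.)
Determinant 62·4 − 6² = 212.
m = (208·4 − 6·26)/212 = 169/53; b = (62·26 − 6·208)/212 = 91/53.
At t = -2: ŷ = (169/53)·(-2) + (91/53)·(1) = -247/53.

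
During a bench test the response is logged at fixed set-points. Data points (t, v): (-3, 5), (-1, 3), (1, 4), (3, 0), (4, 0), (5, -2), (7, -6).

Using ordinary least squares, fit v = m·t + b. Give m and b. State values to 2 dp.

m = -1.02, b = 2.91

The normal equations are: 110·m + 16·b = -66;  16·m + 7·b = 4.
(Σt·t = 110, Σt = 16, Σ1 = 7, Σt·v = -66, Σv = 4.)
Determinant 110·7 − 16² = 514.
m = ((-66)·7 − 16·4)/514 = -263/257; b = (110·4 − 16·(-66))/514 = 748/257.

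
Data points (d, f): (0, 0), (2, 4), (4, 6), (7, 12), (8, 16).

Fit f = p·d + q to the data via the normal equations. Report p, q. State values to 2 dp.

Entries of MᵀM: Σd·d = 133, Σd = 21, Σ1 = 5.
For Mᵀf: Σd·f = 244, Σf = 38.
Normal equations: [[133, 21]; [21, 5]]·[p, q]ᵀ = [244, 38]ᵀ.
Eliminating q: 5·(row 1) − 21·(row 2) gives 224·p = 5·244 − 21·38 = 422, so p = 211/112.
Then q = (38 − 21·(211/112))/5 = -5/16.

p = 1.88, q = -0.31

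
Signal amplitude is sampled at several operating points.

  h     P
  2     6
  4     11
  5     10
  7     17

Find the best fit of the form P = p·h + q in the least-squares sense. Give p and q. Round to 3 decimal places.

Setting ∂/∂p … = 0 gives: 94·p + 18·q = 225;  18·p + 4·q = 44.
Determinant 94·4 − 18² = 52.
p = (225·4 − 18·44)/52 = 27/13; q = (94·44 − 18·225)/52 = 43/26.

p = 2.077, q = 1.654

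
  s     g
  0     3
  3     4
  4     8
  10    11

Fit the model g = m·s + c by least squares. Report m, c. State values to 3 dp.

m = 0.825, c = 2.995

Normal-equation sums: Σs·s = 125, Σs = 17, Σ1 = 4.
And Σs·g = 154, Σg = 26.
So AᵀA·[m, c]ᵀ = Aᵀg: [[125, 17]; [17, 4]]·[m, c]ᵀ = [154, 26]ᵀ.
Determinant 125·4 − 17² = 211.
m = (154·4 − 17·26)/211 = 174/211; c = (125·26 − 17·154)/211 = 632/211.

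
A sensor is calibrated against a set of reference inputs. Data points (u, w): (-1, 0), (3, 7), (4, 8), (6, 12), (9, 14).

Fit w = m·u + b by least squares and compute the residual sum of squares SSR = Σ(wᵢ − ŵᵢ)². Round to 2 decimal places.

SSR = 3.49

From the data, Σu·u = 143, Σu = 21, Σ1 = 5.
Right-hand side: Σu·w = 251, Σw = 41.
Eliminating b: 5·(row 1) − 21·(row 2) gives 274·m = 5·251 − 21·41 = 394, so m = 197/137.
Then b = (41 − 21·(197/137))/5 = 296/137.
Residuals: -99/137, 72/137, 12/137, 166/137, -151/137; SSR = 478/137.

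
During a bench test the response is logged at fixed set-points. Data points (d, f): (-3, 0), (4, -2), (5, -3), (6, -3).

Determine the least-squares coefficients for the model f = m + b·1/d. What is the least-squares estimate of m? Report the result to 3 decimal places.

The normal system XᵀX·[m, b]ᵀ = Xᵀf is [[4, 17/60]; [17/60, 869/3600]]·[m, b]ᵀ = [-8, -8/5]ᵀ.
Determinant 4·(869/3600) − (17/60)² = 3187/3600.
m = ((-8)·(869/3600) − (17/60)·(-8/5))/(3187/3600) = -5320/3187; b = (4·(-8/5) − (17/60)·(-8))/(3187/3600) = -14880/3187.

m = -1.669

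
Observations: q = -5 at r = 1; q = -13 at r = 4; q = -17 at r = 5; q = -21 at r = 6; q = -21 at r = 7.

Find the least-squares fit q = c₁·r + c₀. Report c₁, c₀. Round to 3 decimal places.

The normal equations are: 127·c₁ + 23·c₀ = -415;  23·c₁ + 5·c₀ = -77.
(Σr·r = 127, Σr = 23, Σ1 = 5, Σr·q = -415, Σq = -77.)
det = 127·5 − 23² = 106.
c₁ = ((-415)·5 − 23·(-77))/106 = -152/53; c₀ = (127·(-77) − 23·(-415))/106 = -117/53.

c₁ = -2.868, c₀ = -2.208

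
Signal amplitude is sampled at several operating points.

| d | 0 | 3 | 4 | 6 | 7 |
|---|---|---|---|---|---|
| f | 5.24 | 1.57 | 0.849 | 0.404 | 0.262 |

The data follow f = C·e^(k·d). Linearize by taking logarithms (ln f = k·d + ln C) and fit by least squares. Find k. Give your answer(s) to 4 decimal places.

k = -0.4302

With ln fᵢ as the transformed response and dᵢ as the regressor:
AᵀA = [[110.0000, 20.0000]; [20.0000, 5]], rhs = [-14.1155, -0.3021]ᵀ  (here Σd = 20.0000, Σ(d)² = 110.0000, Σln f = -0.3021, Σd·ln f = -14.1155).
Δ = 110.0000·5 − (20.0000)² = 150.0000; k = (-14.1155·5 − 20.0000·-0.3021)/150.0000 = -0.43024, ln C = (110.0000·-0.3021 − 20.0000·-14.1155)/150.0000 = 1.66056.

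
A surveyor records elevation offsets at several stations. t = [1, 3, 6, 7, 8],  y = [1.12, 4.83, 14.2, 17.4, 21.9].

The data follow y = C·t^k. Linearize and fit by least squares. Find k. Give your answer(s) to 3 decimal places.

Let Y = ln y. Fitting Y = k·ln t + ln C by least squares:
Over the data: Σln t = 6.9157, Σ(ln t)² = 12.5280, Σln y = 10.2844, Σln t·ln y = 18.4607.
Normal system: [[12.5280, 6.9157]; [6.9157, 5]]·[k, ln C]ᵀ = [18.4607, 10.2844]ᵀ.
Slope k = (n·Σln t·ln y − Σln t·Σln y)/(n·Σ(ln t)² − (Σln t)²) = (5·18.4607 − 6.9157·10.2844)/14.8127 = 1.42983; ln C = (Σln y − k·Σln t)/n = 0.07921.

k = 1.430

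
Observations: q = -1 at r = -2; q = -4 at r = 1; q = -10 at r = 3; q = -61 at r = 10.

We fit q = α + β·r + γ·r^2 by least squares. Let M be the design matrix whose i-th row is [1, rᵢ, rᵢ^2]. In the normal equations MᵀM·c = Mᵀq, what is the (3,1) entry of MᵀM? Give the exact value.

Row 3 ↔ basis r^2, column 1 ↔ basis 1, so (MᵀM)_{3,1} = Σᵢ r^2 = (4)·(1) + (1)·(1) + (9)·(1) + (100)·(1) = 114.

114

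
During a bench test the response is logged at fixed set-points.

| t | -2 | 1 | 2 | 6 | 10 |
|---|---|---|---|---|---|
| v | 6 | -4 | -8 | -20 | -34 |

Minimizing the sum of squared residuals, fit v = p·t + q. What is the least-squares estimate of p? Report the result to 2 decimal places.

Normal-equation sums: Σt·t = 145, Σt = 17, Σ1 = 5.
And Σt·v = -492, Σv = -60.
Normal equations: [[145, 17]; [17, 5]]·[p, q]ᵀ = [-492, -60]ᵀ.
det = 145·5 − 17² = 436.
p = ((-492)·5 − 17·(-60))/436 = -360/109; q = (145·(-60) − 17·(-492))/436 = -84/109.

p = -3.30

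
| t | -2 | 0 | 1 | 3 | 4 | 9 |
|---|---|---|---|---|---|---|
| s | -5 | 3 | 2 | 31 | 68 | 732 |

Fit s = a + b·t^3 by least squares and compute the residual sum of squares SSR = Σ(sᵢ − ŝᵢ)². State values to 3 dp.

With design matrix A, AᵀA = [[6, 813]; [813, 536331]] and Aᵀs = [831, 538859]ᵀ.
Eliminating b: 536331·(row 1) − 813·(row 2) gives 2557017·a = 536331·831 − 813·538859 = 7598694, so a = 2532898/852339.
Then b = (538859 − 813·(2532898/852339))/536331 = 852517/852339.
Residuals: 25543/852339, 24119/852339, -1680737/852339, 871652/852339, 865066/852339, -105643/852339; SSR = 5098192/852339.

SSR = 5.981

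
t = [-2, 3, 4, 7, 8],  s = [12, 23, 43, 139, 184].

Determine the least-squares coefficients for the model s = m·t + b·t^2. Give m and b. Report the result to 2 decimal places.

Sums needed: Σt·t = 142, Σt·t^2 = 938, Σt^2·t^2 = 6850.
Moment sums: Σt·s = 2662, Σt^2·s = 19530.
So XᵀX·[m, b]ᵀ = Xᵀs: [[142, 938]; [938, 6850]]·[m, b]ᵀ = [2662, 19530]ᵀ.
Eliminating b: 6850·(row 1) − 938·(row 2) gives 92856·m = 6850·2662 − 938·19530 = -84440, so m = -10555/11607.
Then b = (19530 − 938·(-10555/11607))/6850 = 34538/11607.

m = -0.91, b = 2.98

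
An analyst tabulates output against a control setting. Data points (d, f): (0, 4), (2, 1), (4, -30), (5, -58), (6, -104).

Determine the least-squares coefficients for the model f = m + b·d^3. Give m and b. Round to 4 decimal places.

m = 3.9414, b = -0.5005

Sums needed: Σ1 = 5, Σd^3 = 413, Σd^3·d^3 = 66441.
Moment sums: Σf = -187, Σd^3·f = -31626.
XᵀX·[m, b]ᵀ = Xᵀf becomes [[5, 413]; [413, 66441]]·[m, b]ᵀ = [-187, -31626]ᵀ.
det = 5·66441 − 413² = 161636.
m = ((-187)·66441 − 413·(-31626))/161636 = 637071/161636; b = (5·(-31626) − 413·(-187))/161636 = -80899/161636.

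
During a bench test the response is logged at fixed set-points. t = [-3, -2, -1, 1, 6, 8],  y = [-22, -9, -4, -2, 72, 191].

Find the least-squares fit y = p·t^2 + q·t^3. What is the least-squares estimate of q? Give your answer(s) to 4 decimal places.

q = 0.4985

With design matrix M, MᵀM = [[5491, 40269]; [40269, 309595]] and Mᵀy = [14576, 114012]ᵀ.
det = 5491·309595 − 40269² = 78393784.
p = (14576·309595 − 40269·114012)/78393784 = -45319/45262; q = (5491·114012 − 40269·14576)/78393784 = 9769737/19598446.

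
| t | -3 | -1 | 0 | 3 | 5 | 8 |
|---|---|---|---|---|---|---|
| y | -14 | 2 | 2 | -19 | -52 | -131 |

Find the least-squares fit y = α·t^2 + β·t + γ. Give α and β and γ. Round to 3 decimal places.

The normal system AᵀA·[α, β, γ]ᵀ = Aᵀy is [[4884, 636, 108]; [636, 108, 12]; [108, 12, 6]]·[α, β, γ]ᵀ = [-9979, -1325, -212]ᵀ.
Solving the 3×3 system (Gaussian elimination) gives α = -829/420, β = -6/7, γ = 401/210.

α = -1.974, β = -0.857, γ = 1.910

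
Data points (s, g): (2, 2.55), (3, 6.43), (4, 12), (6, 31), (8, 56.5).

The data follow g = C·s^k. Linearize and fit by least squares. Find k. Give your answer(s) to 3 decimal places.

With ln gᵢ as the transformed response and ln sᵢ as the regressor:
Over the data: Σln s = 7.0493, Σ(ln s)² = 11.1437, Σln g = 12.7502, Σln s·ln g = 20.6800.
Normal system: [[11.1437, 7.0493]; [7.0493, 5]]·[k, ln C]ᵀ = [20.6800, 12.7502]ᵀ.
Solving (det = 6.0265): k = 2.24353, ln C = -0.61300.

k = 2.244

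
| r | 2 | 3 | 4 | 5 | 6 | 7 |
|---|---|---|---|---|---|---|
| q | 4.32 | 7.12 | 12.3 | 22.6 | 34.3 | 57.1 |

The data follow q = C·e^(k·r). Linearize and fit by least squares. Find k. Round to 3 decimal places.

k = 0.521

Taking logs, ln q = k·r + ln C, so regress ln q on r.
Σr = 27.0000, Σ(r)² = 139.0000, Σln q = 16.6337, Σr·ln q = 83.9679.
Equations: 139.0000·k + 27.0000·ln C = 83.9679;  27.0000·k + 6·ln C = 16.6337.
Slope k = (n·Σr·ln q − Σr·Σln q)/(n·Σ(r)² − (Σr)²) = (6·83.9679 − 27.0000·16.6337)/105.0000 = 0.52094; ln C = (Σln q − k·Σr)/n = 0.42806.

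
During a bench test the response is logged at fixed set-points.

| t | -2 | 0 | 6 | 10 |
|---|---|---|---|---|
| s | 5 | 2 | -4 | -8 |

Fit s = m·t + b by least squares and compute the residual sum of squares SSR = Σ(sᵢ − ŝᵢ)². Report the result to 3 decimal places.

Normal-equation sums: Σt·t = 140, Σt = 14, Σ1 = 4.
Right-hand side: Σt·s = -114, Σs = -5.
So MᵀM·[m, b]ᵀ = Mᵀs: [[140, 14]; [14, 4]]·[m, b]ᵀ = [-114, -5]ᵀ.
det = 140·4 − 14² = 364.
m = ((-114)·4 − 14·(-5))/364 = -193/182; b = (140·(-5) − 14·(-114))/364 = 32/13.
Residuals: 38/91, -6/13, -9/91, 1/7; SSR = 38/91.

SSR = 0.418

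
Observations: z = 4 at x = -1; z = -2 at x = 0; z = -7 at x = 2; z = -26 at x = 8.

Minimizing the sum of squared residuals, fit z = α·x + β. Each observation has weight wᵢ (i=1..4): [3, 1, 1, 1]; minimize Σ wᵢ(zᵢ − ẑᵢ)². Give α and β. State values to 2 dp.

α = -3.30, β = 0.01

Normal-equation sums: Σwᵢ·x·x = 71, Σwᵢ·x = 7, Σwᵢ·1 = 6.
Right-hand side: Σwᵢ·x·z = -234, Σwᵢ·z = -23.
Δ = 71·6 − 7² = 377.
α = ((-234)·6 − 7·(-23))/377 = -1243/377; β = (71·(-23) − 7·(-234))/377 = 5/377.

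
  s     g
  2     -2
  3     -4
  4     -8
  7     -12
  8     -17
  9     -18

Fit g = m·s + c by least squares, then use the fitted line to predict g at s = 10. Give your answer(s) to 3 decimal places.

ĝ = -20.414

Normal-equation sums: Σs·s = 223, Σs = 33, Σ1 = 6.
And Σs·g = -430, Σg = -61.
XᵀX·[m, c]ᵀ = Xᵀg becomes [[223, 33]; [33, 6]]·[m, c]ᵀ = [-430, -61]ᵀ.
det = 223·6 − 33² = 249.
m = ((-430)·6 − 33·(-61))/249 = -189/83; c = (223·(-61) − 33·(-430))/249 = 587/249.
At s = 10: ĝ = (-189/83)·(10) + (587/249)·(1) = -5083/249.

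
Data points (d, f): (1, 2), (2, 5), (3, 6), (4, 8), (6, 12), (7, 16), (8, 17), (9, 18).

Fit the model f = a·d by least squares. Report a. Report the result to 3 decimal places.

From the data, Σd·d = 260.
For Aᵀf: Σd·f = 544.
AᵀA·[a]ᵀ = Aᵀf becomes [[260]]·[a]ᵀ = [544]ᵀ.
Hence a = 544 / 260 ≈ 2.09231.

a = 2.092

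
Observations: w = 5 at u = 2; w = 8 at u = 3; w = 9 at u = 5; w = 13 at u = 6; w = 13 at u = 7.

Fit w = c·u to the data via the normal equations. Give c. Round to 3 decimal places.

c = 2.016

The normal system MᵀM·[c]ᵀ = Mᵀw is [[123]]·[c]ᵀ = [248]ᵀ.
Hence c = 248 / 123 ≈ 2.01626.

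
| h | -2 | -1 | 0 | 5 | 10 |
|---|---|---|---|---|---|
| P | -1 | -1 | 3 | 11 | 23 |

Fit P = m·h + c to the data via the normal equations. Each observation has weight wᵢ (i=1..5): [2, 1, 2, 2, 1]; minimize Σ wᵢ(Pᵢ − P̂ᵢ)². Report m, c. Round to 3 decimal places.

Setting ∂/∂m … = 0 gives: 159·m + 15·c = 345;  15·m + 8·c = 48.
(Σwᵢ·h·h = 159, Σwᵢ·h = 15, Σwᵢ·1 = 8, Σwᵢ·h·P = 345, Σwᵢ·P = 48.)
Determinant 159·8 − 15² = 1047.
m = (345·8 − 15·48)/1047 = 680/349; c = (159·48 − 15·345)/1047 = 819/349.

m = 1.948, c = 2.347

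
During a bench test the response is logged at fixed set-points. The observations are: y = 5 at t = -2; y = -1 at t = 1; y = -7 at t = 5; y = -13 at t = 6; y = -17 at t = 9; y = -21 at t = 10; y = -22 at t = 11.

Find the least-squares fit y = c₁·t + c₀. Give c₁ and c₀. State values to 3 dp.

The normal equations are: 368·c₁ + 40·c₀ = -729;  40·c₁ + 7·c₀ = -76.
(Σt·t = 368, Σt = 40, Σ1 = 7, Σt·y = -729, Σy = -76.)
det = 368·7 − 40² = 976.
c₁ = ((-729)·7 − 40·(-76))/976 = -2063/976; c₀ = (368·(-76) − 40·(-729))/976 = 149/122.

c₁ = -2.114, c₀ = 1.221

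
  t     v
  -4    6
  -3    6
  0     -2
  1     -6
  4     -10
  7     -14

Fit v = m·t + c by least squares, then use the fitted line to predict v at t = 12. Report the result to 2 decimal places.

v̂ = -25.11

Compute the Gram sums: Σt·t = 91, Σt = 5, Σ1 = 6.
For Mᵀv: Σt·v = -186, Σv = -20.
Normal equations: [[91, 5]; [5, 6]]·[m, c]ᵀ = [-186, -20]ᵀ.
Eliminating c: 6·(row 1) − 5·(row 2) gives 521·m = 6·(-186) − 5·(-20) = -1016, so m = -1016/521.
Then c = ((-20) − 5·(-1016/521))/6 = -890/521.
At t = 12: v̂ = (-1016/521)·(12) + (-890/521)·(1) = -13082/521.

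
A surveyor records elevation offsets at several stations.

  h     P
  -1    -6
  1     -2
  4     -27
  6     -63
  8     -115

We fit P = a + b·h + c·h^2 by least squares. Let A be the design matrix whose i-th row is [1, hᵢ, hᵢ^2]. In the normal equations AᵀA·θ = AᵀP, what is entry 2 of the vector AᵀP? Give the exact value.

-1402

Entry 2 ↔ basis h, so (AᵀP)_{2} = Σᵢ (h)·Pᵢ = (-1)·(-6) + (1)·(-2) + (4)·(-27) + (6)·(-63) + (8)·(-115) = -1402.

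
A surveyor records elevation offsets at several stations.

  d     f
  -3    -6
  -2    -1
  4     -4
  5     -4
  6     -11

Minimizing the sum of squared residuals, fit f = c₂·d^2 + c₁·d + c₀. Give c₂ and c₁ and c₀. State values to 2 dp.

c₂ = -0.50, c₁ = 0.92, c₀ = 1.89

With design matrix M, MᵀM = [[2274, 370, 90]; [370, 90, 10]; [90, 10, 5]] and Mᵀf = [-618, -82, -26]ᵀ.
Row-reducing yields c₂ = -60/121, c₁ = 111/121, c₀ = 104/55.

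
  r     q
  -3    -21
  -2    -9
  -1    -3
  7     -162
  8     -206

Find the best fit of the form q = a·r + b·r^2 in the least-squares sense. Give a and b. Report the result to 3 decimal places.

a = -1.844, b = -3.008

Entries of XᵀX: Σr·r = 127, Σr·r^2 = 819, Σr^2·r^2 = 6595.
Right-hand side: Σr·q = -2698, Σr^2·q = -21350.
XᵀX·[a, b]ᵀ = Xᵀq becomes [[127, 819]; [819, 6595]]·[a, b]ᵀ = [-2698, -21350]ᵀ.
det = 127·6595 − 819² = 166804.
a = ((-2698)·6595 − 819·(-21350))/166804 = -76915/41701; b = (127·(-21350) − 819·(-2698))/166804 = -125447/41701.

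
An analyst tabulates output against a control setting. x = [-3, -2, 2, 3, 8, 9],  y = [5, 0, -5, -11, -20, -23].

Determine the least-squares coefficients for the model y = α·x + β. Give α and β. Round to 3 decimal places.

With design matrix M, MᵀM = [[171, 17]; [17, 6]] and Mᵀy = [-425, -54]ᵀ.
Δ = 171·6 − 17² = 737.
α = ((-425)·6 − 17·(-54))/737 = -1632/737; β = (171·(-54) − 17·(-425))/737 = -2009/737.

α = -2.214, β = -2.726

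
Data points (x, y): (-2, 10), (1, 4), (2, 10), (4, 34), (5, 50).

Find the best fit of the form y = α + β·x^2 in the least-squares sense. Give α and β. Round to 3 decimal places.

The normal system AᵀA·[α, β]ᵀ = Aᵀy is [[5, 50]; [50, 914]]·[α, β]ᵀ = [108, 1878]ᵀ.
Eliminating β: 914·(row 1) − 50·(row 2) gives 2070·α = 914·108 − 50·1878 = 4812, so α = 802/345.
Then β = (1878 − 50·(802/345))/914 = 133/69.

α = 2.325, β = 1.928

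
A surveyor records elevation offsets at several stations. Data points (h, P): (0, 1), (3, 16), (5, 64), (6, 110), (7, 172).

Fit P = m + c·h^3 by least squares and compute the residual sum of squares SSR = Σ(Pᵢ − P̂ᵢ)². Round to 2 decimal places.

From the data, Σ1 = 5, Σh^3 = 711, Σh^3·h^3 = 180659.
And ΣP = 363, Σh^3·P = 91188.
Normal equations: [[5, 711]; [711, 180659]]·[m, c]ᵀ = [363, 91188]ᵀ.
Determinant 5·180659 − 711² = 397774.
m = (363·180659 − 711·91188)/397774 = 57273/30598; c = (5·91188 − 711·363)/397774 = 15219/30598.
Residuals: -26675/30598, 10691/15299, -688/15299, 21203/30598, -7267/15299; SSR = 59855/30598.

SSR = 1.96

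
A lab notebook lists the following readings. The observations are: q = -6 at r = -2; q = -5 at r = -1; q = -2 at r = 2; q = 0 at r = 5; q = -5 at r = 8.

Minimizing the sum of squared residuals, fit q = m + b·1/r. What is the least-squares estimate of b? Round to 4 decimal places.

b = 2.6938

Entries of XᵀX: Σ1 = 5, Σ1/r = -27/40, Σ1/r·1/r = 2489/1600.
Moment sums: Σq = -18, Σ1/r·q = 51/8.
det = 5·(2489/1600) − (-27/40)² = 2929/400.
m = ((-18)·(2489/1600) − (-27/40)·(51/8))/(2929/400) = -37917/11716; b = (5·(51/8) − (-27/40)·(-18))/(2929/400) = 7890/2929.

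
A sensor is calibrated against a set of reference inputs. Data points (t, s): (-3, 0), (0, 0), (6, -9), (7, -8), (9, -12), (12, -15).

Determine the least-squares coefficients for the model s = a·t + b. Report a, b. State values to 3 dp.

a = -1.075, b = -1.782

AᵀA·[a, b]ᵀ = Aᵀs reads: 319·a + 31·b = -398;  31·a + 6·b = -44.
Eliminating b: 6·(row 1) − 31·(row 2) gives 953·a = 6·(-398) − 31·(-44) = -1024, so a = -1024/953.
Then b = ((-44) − 31·(-1024/953))/6 = -1698/953.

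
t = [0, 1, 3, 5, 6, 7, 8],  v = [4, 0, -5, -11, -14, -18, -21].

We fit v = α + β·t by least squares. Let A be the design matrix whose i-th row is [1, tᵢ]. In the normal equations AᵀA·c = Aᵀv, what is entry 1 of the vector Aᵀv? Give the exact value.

-65

Entry 1 ↔ basis 1, so (Aᵀv)_{1} = Σᵢ vᵢ = (1)·(4) + (1)·(0) + (1)·(-5) + (1)·(-11) + (1)·(-14) + (1)·(-18) + (1)·(-21) = -65.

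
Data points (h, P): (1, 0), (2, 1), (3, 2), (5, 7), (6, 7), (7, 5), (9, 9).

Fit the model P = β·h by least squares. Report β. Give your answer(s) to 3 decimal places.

β = 0.980

Normal-equation sums: Σh·h = 205.
Right-hand side: Σh·P = 201.
Hence β = 201 / 205 ≈ 0.980488.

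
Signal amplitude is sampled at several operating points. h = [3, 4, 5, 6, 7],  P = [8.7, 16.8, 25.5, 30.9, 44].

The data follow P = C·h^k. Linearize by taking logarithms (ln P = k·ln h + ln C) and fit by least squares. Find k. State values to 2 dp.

Let Y = ln P. Fitting Y = k·ln h + ln C by least squares:
Σln h = 7.8320, Σ(ln h)² = 12.7160, Σln P = 15.4383, Σln h·ln P = 25.0111.
Equations: 12.7160·k + 7.8320·ln C = 25.0111;  7.8320·k + 5·ln C = 15.4383.
Δ = 12.7160·5 − (7.8320)² = 2.2397; k = (25.0111·5 − 7.8320·15.4383)/2.2397 = 1.84964, ln C = (12.7160·15.4383 − 7.8320·25.0111)/2.2397 = 0.19038.

k = 1.85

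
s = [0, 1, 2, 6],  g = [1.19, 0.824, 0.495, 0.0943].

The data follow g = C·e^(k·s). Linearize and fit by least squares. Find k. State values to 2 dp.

k = -0.43

Linearized form: ln g = k·s + ln C. From the 4 transformed points,
Σs = 9.0000, Σ(s)² = 41.0000, Σln g = -3.0841, Σs·ln g = -15.7676.
Equations: 41.0000·k + 9.0000·ln C = -15.7676;  9.0000·k + 4·ln C = -3.0841.
Solving (det = 83.0000): k = -0.42546, ln C = 0.18627.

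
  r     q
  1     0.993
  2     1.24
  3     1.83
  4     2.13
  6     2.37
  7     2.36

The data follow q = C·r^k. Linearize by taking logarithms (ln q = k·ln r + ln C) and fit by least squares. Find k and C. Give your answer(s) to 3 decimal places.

Linearized form: ln q = k·ln r + ln C. From the 6 transformed points,
Σln r = 6.9157, Σ(ln r)² = 10.6062, Σln q = 3.2901, Σln r·ln q = 5.0782.
Equations: 10.6062·k + 6.9157·ln C = 5.0782;  6.9157·k + 6·ln C = 3.2901.
Solving (det = 15.8099): k = 0.48804, ln C = -0.01418, so C = exp(-0.01418) = 0.98592.

k = 0.488, C = 0.986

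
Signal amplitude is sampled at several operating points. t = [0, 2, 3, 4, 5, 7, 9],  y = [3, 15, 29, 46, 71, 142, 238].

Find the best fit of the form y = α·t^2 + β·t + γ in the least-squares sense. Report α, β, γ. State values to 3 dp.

Normal-equation sums: Σt^2·t^2 = 9940, Σt^2·t = 1296, Σt^2 = 184, Σt·t = 184, Σt = 30, Σ1 = 7.
Moment sums: Σt^2·y = 29068, Σt·y = 3792, Σy = 544.
Inverting the 3×3 Gram matrix, [α, β, γ]ᵀ = [11297/3703, -5844/3703, 15872/3703]ᵀ.

α = 3.051, β = -1.578, γ = 4.286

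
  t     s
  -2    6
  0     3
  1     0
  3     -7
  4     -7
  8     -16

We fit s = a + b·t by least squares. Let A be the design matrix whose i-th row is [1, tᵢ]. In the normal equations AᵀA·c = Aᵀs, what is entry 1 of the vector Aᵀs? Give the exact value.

-21

Entry 1 ↔ basis 1, so (Aᵀs)_{1} = Σᵢ sᵢ = (1)·(6) + (1)·(3) + (1)·(0) + (1)·(-7) + (1)·(-7) + (1)·(-16) = -21.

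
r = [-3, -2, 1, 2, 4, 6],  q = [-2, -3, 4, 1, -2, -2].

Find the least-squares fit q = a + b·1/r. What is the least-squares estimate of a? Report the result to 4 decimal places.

a = -1.4527

Setting ∂/∂a … = 0 gives: 6·a + (13/12)·b = -4;  (13/12)·a + (245/144)·b = 35/6.
(Σ1 = 6, Σ1/r = 13/12, Σ1/r·1/r = 245/144, Σq = -4, Σ1/r·q = 35/6.)
det = 6·(245/144) − (13/12)² = 1301/144.
a = ((-4)·(245/144) − (13/12)·(35/6))/(1301/144) = -1890/1301; b = (6·(35/6) − (13/12)·(-4))/(1301/144) = 5664/1301.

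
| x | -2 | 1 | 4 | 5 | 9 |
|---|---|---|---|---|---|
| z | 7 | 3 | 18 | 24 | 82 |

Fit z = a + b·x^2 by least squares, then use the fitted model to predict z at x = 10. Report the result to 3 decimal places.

ẑ = 100.064

Sums needed: Σ1 = 5, Σx^2 = 127, Σx^2·x^2 = 7459.
Right-hand side: Σz = 134, Σx^2·z = 7561.
So AᵀA·[a, b]ᵀ = Aᵀz: [[5, 127]; [127, 7459]]·[a, b]ᵀ = [134, 7561]ᵀ.
Δ = 5·7459 − 127² = 21166.
a = (134·7459 − 127·7561)/21166 = 39259/21166; b = (5·7561 − 127·134)/21166 = 20787/21166.
At x = 10: ẑ = (39259/21166)·(1) + (20787/21166)·(100) = 2117959/21166.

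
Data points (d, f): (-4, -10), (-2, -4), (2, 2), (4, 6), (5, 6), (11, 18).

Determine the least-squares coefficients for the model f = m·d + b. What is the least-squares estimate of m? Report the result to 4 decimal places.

m = 1.7860

The normal equations are: 186·m + 16·b = 304;  16·m + 6·b = 18.
(Σd·d = 186, Σd = 16, Σ1 = 6, Σd·f = 304, Σf = 18.)
Eliminating b: 6·(row 1) − 16·(row 2) gives 860·m = 6·304 − 16·18 = 1536, so m = 384/215.
Then b = (18 − 16·(384/215))/6 = -379/215.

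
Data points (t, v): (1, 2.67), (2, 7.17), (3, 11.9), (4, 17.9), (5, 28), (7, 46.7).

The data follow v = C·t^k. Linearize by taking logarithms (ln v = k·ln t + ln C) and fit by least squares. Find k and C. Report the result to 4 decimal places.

Let Y = ln v. Fitting Y = k·ln t + ln C by least squares:
Σln t = 6.7334, Σ(ln t)² = 9.9861, Σln v = 15.4893, Σln t·ln v = 20.9279.
Equations: 9.9861·k + 6.7334·ln C = 20.9279;  6.7334·k + 6·ln C = 15.4893.
Solving (det = 14.5777): k = 1.45922, ln C = 0.94396, so C = exp(0.94396) = 2.57014.

k = 1.4592, C = 2.5701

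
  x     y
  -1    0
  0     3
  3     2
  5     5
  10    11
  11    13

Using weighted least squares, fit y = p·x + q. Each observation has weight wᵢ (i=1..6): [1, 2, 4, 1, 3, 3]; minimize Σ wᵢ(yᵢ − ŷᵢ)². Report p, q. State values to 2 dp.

The normal system AᵀWA·[p, q]ᵀ = AᵀWy is [[725, 79]; [79, 14]]·[p, q]ᵀ = [808, 91]ᵀ.
Eliminating q: 14·(row 1) − 79·(row 2) gives 3909·p = 14·808 − 79·91 = 4123, so p = 4123/3909.
Then q = (91 − 79·(4123/3909))/14 = 2143/3909.

p = 1.05, q = 0.55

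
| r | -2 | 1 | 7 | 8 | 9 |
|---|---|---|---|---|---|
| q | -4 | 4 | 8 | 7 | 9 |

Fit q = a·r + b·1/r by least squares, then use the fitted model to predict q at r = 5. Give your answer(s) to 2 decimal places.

q̂ = 5.40

Normal-equation sums: Σr·r = 199, Σr·1/r = 5, Σ1/r·1/r = 329809/254016.
Moment sums: Σr·q = 205, Σ1/r·q = 505/56.
Eliminating b: (329809/254016)·(row 1) − 5·(row 2) gives (59281591/254016)·a = (329809/254016)·205 − 5·(505/56) = 56157445/254016, so a = 56157445/59281591.
Then b = ((505/56) − 5·(56157445/59281591))/(329809/254016) = 195478920/59281591.
At r = 5: q̂ = (56157445/59281591)·(5) + (195478920/59281591)·(1/5) = 319883009/59281591.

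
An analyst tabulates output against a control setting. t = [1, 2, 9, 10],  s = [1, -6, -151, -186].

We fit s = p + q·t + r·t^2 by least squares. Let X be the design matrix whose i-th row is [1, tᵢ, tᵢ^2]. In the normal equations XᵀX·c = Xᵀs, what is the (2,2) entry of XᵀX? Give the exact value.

186

Row 2 ↔ basis t, column 2 ↔ basis t, so (XᵀX)_{2,2} = Σᵢ (t)·(t) = (1)·(1) + (2)·(2) + (9)·(9) + (10)·(10) = 186.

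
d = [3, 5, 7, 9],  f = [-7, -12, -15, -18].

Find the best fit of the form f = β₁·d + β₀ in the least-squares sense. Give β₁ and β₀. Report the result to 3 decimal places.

Entries of AᵀA: Σd·d = 164, Σd = 24, Σ1 = 4.
Right-hand side: Σd·f = -348, Σf = -52.
Normal equations: [[164, 24]; [24, 4]]·[β₁, β₀]ᵀ = [-348, -52]ᵀ.
Eliminating β₀: 4·(row 1) − 24·(row 2) gives 80·β₁ = 4·(-348) − 24·(-52) = -144, so β₁ = -9/5.
Then β₀ = ((-52) − 24·(-9/5))/4 = -11/5.

β₁ = -1.800, β₀ = -2.200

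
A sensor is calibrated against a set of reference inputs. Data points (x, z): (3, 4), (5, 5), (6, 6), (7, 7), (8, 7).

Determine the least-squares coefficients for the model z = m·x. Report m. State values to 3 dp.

From the data, Σx·x = 183.
For Mᵀz: Σx·z = 178.
So MᵀM·[m]ᵀ = Mᵀz: [[183]]·[m]ᵀ = [178]ᵀ.
Hence m = 178 / 183 ≈ 0.972678.

m = 0.973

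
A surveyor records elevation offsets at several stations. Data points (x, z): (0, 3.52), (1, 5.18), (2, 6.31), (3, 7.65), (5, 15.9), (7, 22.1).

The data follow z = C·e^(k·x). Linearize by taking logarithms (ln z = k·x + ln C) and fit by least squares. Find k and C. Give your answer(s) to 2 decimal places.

Let Y = ln z. Fitting Y = k·x + ln C by least squares:
XᵀX = [[88.0000, 18.0000]; [18.0000, 6]], rhs = [46.9338, 12.6420]ᵀ  (here Σx = 18.0000, Σ(x)² = 88.0000, Σln z = 12.6420, Σx·ln z = 46.9338).
Δ = 88.0000·6 − (18.0000)² = 204.0000; k = (46.9338·6 − 18.0000·12.6420)/204.0000 = 0.26494, ln C = (88.0000·12.6420 − 18.0000·46.9338)/204.0000 = 1.31219, so C = exp(1.31219) = 3.71431.

k = 0.26, C = 3.71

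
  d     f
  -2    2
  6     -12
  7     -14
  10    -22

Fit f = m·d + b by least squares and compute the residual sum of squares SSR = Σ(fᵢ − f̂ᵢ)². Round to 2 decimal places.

SSR = 3.68

Compute the Gram sums: Σd·d = 189, Σd = 21, Σ1 = 4.
And Σd·f = -394, Σf = -46.
Eliminating b: 4·(row 1) − 21·(row 2) gives 315·m = 4·(-394) − 21·(-46) = -610, so m = -122/63.
Then b = ((-46) − 21·(-122/63))/4 = -4/3.
Residuals: -34/63, 20/21, 8/9, -82/63; SSR = 232/63.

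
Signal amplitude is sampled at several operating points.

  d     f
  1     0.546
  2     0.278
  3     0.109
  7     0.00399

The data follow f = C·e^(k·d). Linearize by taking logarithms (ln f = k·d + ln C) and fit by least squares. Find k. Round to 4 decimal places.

k = -0.8289

Linearized form: ln f = k·d + ln C. From the 4 transformed points,
XᵀX = [[63.0000, 13.0000]; [13.0000, 4]], rhs = [-48.4824, -9.6256]ᵀ  (here Σd = 13.0000, Σ(d)² = 63.0000, Σln f = -9.6256, Σd·ln f = -48.4824).
Solving (det = 83.0000): k = -0.82887, ln C = 0.28741.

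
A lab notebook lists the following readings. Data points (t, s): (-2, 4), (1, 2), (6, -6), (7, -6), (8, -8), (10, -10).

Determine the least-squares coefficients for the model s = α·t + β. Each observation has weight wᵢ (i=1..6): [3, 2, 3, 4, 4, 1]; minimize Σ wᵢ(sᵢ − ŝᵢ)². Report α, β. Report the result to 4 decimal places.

α = -1.2204, β = 2.0300

From the data, Σwᵢ·t·t = 674, Σwᵢ·t = 84, Σwᵢ·1 = 17.
Moment sums: Σwᵢ·t·s = -652, Σwᵢ·s = -68.
Δ = 674·17 − 84² = 4402.
α = ((-652)·17 − 84·(-68))/4402 = -2686/2201; β = (674·(-68) − 84·(-652))/4402 = 4468/2201.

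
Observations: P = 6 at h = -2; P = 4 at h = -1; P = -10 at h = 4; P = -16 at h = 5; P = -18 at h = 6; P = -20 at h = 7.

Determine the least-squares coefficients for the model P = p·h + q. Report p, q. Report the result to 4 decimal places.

p = -3.0071, q = 0.5224

Sums needed: Σh·h = 131, Σh = 19, Σ1 = 6.
Moment sums: Σh·P = -384, ΣP = -54.
AᵀA·[p, q]ᵀ = AᵀP becomes [[131, 19]; [19, 6]]·[p, q]ᵀ = [-384, -54]ᵀ.
Eliminating q: 6·(row 1) − 19·(row 2) gives 425·p = 6·(-384) − 19·(-54) = -1278, so p = -1278/425.
Then q = ((-54) − 19·(-1278/425))/6 = 222/425.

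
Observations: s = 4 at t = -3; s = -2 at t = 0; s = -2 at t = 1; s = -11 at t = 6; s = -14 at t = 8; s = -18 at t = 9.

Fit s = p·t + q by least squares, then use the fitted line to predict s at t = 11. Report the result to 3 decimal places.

ŝ = -20.156

Sums needed: Σt·t = 191, Σt = 21, Σ1 = 6.
And Σt·s = -354, Σs = -43.
So MᵀM·[p, q]ᵀ = Mᵀs: [[191, 21]; [21, 6]]·[p, q]ᵀ = [-354, -43]ᵀ.
Eliminating q: 6·(row 1) − 21·(row 2) gives 705·p = 6·(-354) − 21·(-43) = -1221, so p = -407/235.
Then q = ((-43) − 21·(-407/235))/6 = -779/705.
At t = 11: ŝ = (-407/235)·(11) + (-779/705)·(1) = -2842/141.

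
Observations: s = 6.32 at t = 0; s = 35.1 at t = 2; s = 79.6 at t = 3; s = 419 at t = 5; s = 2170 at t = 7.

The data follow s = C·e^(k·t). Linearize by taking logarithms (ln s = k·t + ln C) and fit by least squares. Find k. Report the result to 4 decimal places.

With ln sᵢ as the transformed response and tᵢ as the regressor:
Σt = 17.0000, Σ(t)² = 87.0000, Σln s = 23.4993, Σt·ln s = 104.2142.
Equations: 87.0000·k + 17.0000·ln C = 104.2142;  17.0000·k + 5·ln C = 23.4993.
Slope k = (n·Σt·ln s − Σt·Σln s)/(n·Σ(t)² − (Σt)²) = (5·104.2142 − 17.0000·23.4993)/146.0000 = 0.83276; ln C = (Σln s − k·Σt)/n = 1.86847.

k = 0.8328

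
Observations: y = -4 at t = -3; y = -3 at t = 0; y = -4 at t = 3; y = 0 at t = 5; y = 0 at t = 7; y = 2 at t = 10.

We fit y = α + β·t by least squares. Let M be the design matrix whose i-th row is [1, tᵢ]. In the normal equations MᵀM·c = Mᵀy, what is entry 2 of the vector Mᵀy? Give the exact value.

Entry 2 ↔ basis t, so (Mᵀy)_{2} = Σᵢ (t)·yᵢ = (-3)·(-4) + (0)·(-3) + (3)·(-4) + (5)·(0) + (7)·(0) + (10)·(2) = 20.

20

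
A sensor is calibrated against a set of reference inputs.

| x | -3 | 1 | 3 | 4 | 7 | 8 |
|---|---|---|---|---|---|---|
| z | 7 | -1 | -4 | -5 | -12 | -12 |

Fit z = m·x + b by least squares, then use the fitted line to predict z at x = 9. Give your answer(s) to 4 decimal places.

The normal equations are: 148·m + 20·b = -234;  20·m + 6·b = -27.
Eliminating b: 6·(row 1) − 20·(row 2) gives 488·m = 6·(-234) − 20·(-27) = -864, so m = -108/61.
Then b = ((-27) − 20·(-108/61))/6 = 171/122.
At x = 9: ẑ = (-108/61)·(9) + (171/122)·(1) = -1773/122.

ẑ = -14.5328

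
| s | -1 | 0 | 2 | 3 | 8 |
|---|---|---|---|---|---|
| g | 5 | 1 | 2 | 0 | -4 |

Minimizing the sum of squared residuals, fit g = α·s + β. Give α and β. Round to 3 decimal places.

Sums needed: Σs·s = 78, Σs = 12, Σ1 = 5.
And Σs·g = -33, Σg = 4.
MᵀM·[α, β]ᵀ = Mᵀg becomes [[78, 12]; [12, 5]]·[α, β]ᵀ = [-33, 4]ᵀ.
Eliminating β: 5·(row 1) − 12·(row 2) gives 246·α = 5·(-33) − 12·4 = -213, so α = -71/82.
Then β = (4 − 12·(-71/82))/5 = 118/41.

α = -0.866, β = 2.878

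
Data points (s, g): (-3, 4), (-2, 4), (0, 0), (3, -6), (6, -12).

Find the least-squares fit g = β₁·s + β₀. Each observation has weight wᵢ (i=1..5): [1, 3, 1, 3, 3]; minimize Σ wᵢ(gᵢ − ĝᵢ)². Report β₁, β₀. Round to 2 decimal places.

With design matrix A, AᵀWA = [[156, 18]; [18, 11]] and AᵀWg = [-306, -38]ᵀ.
Δ = 156·11 − 18² = 1392.
β₁ = ((-306)·11 − 18·(-38))/1392 = -447/232; β₀ = (156·(-38) − 18·(-306))/1392 = -35/116.

β₁ = -1.93, β₀ = -0.30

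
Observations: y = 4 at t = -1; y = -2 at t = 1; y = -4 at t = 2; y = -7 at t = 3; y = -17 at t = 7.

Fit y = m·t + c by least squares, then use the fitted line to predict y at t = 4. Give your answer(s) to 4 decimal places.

ŷ = -9.3636

From the data, Σt·t = 64, Σt = 12, Σ1 = 5.
Moment sums: Σt·y = -154, Σy = -26.
So AᵀA·[m, c]ᵀ = Aᵀy: [[64, 12]; [12, 5]]·[m, c]ᵀ = [-154, -26]ᵀ.
Eliminating c: 5·(row 1) − 12·(row 2) gives 176·m = 5·(-154) − 12·(-26) = -458, so m = -229/88.
Then c = ((-26) − 12·(-229/88))/5 = 23/22.
At t = 4: ŷ = (-229/88)·(4) + (23/22)·(1) = -103/11.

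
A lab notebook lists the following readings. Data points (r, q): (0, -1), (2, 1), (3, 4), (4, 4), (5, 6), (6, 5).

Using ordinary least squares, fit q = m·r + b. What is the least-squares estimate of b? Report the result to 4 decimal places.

b = -0.6429

AᵀA·[m, b]ᵀ = Aᵀq reads: 90·m + 20·b = 90;  20·m + 6·b = 19.
Determinant 90·6 − 20² = 140.
m = (90·6 − 20·19)/140 = 8/7; b = (90·19 − 20·90)/140 = -9/14.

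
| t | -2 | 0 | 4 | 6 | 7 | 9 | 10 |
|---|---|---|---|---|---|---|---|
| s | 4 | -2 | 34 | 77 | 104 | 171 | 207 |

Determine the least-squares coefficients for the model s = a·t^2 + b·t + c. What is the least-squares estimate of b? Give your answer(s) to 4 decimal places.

b = 1.2133

Sums needed: Σt^2·t^2 = 20530, Σt^2·t = 2344, Σt^2 = 286, Σt·t = 286, Σt = 34, Σ1 = 7.
Right-hand side: Σt^2·s = 42979, Σt·s = 4927, Σs = 595.
So MᵀM·[a, b, c]ᵀ = Mᵀs: [[20530, 2344, 286]; [2344, 286, 34]; [286, 34, 7]]·[a, b, c]ᵀ = [42979, 4927, 595]ᵀ.
Solving the 3×3 system (Gaussian elimination) gives a = 17291/8734, b = 10597/8734, c = -7771/4367.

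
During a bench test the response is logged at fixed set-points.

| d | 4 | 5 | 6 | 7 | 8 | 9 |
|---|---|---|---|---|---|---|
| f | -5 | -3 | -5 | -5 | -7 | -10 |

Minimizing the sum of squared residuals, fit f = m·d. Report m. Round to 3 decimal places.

m = -0.908

Sums needed: Σd·d = 271.
Moment sums: Σd·f = -246.
Hence m = -246 / 271 ≈ -0.907749.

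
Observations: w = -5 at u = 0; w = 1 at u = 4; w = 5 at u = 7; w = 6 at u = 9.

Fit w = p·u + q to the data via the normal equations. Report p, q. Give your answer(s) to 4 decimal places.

p = 1.2609, q = -4.5543

Normal-equation sums: Σu·u = 146, Σu = 20, Σ1 = 4.
For Aᵀw: Σu·w = 93, Σw = 7.
So AᵀA·[p, q]ᵀ = Aᵀw: [[146, 20]; [20, 4]]·[p, q]ᵀ = [93, 7]ᵀ.
Determinant 146·4 − 20² = 184.
p = (93·4 − 20·7)/184 = 29/23; q = (146·7 − 20·93)/184 = -419/92.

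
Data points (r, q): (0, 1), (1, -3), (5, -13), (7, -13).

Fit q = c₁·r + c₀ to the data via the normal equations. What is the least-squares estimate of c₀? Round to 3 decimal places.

c₀ = -0.252

Setting ∂/∂c₁ … = 0 gives: 75·c₁ + 13·c₀ = -159;  13·c₁ + 4·c₀ = -28.
(Σr·r = 75, Σr = 13, Σ1 = 4, Σr·q = -159, Σq = -28.)
det = 75·4 − 13² = 131.
c₁ = ((-159)·4 − 13·(-28))/131 = -272/131; c₀ = (75·(-28) − 13·(-159))/131 = -33/131.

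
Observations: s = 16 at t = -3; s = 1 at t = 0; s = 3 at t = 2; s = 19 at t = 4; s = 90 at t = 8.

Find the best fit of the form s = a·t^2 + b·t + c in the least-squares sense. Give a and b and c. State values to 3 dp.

a = 1.545, b = -1.078, c = -0.561

Compute the Gram sums: Σt^2·t^2 = 4449, Σt^2·t = 557, Σt^2 = 93, Σt·t = 93, Σt = 11, Σ1 = 5.
Right-hand side: Σt^2·s = 6220, Σt·s = 754, Σs = 129.
Normal equations: [[4449, 557, 93]; [557, 93, 11]; [93, 11, 5]]·[a, b, c]ᵀ = [6220, 754, 129]ᵀ.
Inverting the 3×3 Gram matrix, [a, b, c]ᵀ = [242897/157238, -169529/157238, -44090/78619]ᵀ.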